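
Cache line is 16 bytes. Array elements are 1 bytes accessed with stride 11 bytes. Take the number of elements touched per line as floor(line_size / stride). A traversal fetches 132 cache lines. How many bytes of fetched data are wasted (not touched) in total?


Elements per line = floor(16 / 11) = 1
Bytes used per line = 1 * 1 = 1
Wasted per line = 16 - 1 = 15
Total wasted = 15 * 132 = 1980

1980


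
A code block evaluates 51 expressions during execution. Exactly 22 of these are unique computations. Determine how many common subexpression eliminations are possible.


CSE count = total expressions - unique expressions
= 51 - 22 = 29

29


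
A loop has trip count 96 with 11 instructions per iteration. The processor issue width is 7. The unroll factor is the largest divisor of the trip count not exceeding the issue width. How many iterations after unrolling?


Largest divisor of 96 <= 7 is 6
New iterations = 96 / 6 = 16

16


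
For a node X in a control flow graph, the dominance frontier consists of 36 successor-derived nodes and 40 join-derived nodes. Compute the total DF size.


DF(X) = direct successor contributions + join point contributions
= 36 + 40 = 76

76


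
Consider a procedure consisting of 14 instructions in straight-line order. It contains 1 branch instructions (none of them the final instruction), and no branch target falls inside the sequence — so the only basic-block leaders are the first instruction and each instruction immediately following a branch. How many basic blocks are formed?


With no in-sequence branch targets, the leaders are the first instruction plus the instruction after each branch.
Number of basic blocks = branches + 1
= 1 + 1 = 2

2


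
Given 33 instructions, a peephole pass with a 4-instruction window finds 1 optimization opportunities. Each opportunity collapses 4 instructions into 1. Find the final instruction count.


Each match removes 3 instructions.
Total removed = 1 * 3 = 3
Remaining = 33 - 3 = 30

30


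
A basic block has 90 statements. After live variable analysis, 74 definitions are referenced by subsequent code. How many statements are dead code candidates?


Dead code = total statements - live definitions
= 90 - 74 = 16

16


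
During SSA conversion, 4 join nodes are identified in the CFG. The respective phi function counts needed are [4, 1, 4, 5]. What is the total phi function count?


Total phi functions = sum of phi functions at each join node
= 4 + 1 + 4 + 5 = 14

14


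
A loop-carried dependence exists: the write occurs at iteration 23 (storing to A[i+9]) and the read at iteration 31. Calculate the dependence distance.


Distance = read iteration - write iteration
= 31 - 23 = 8

8


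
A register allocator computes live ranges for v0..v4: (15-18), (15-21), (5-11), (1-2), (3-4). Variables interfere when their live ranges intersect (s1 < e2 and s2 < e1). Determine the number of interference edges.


Check all pairs for overlapping intervals.
Two intervals (s1,e1) and (s2,e2) overlap if s1 < e2 and s2 < e1.
v0 (15-18) vs v1..v4: overlaps v1 -> 1
v1 (15-21) vs v2..v4: overlaps none -> 0
v2 (5-11) vs v3..v4: overlaps none -> 0
v3 (1-2) vs v4: overlaps none -> 0
Total overlapping pairs = 1 + 0 + 0 + 0 = 1

1


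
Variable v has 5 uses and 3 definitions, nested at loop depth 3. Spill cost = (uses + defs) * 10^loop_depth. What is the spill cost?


uses + defs = 5 + 3 = 8
10^3 = 1000
Spill cost = 8 * 1000 = 8000

8000


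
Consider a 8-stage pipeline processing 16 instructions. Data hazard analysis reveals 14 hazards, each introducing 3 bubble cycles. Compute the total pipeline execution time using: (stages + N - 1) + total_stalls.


Base cycles = 8 + 16 - 1 = 23
Total stalls = 14 * 3 = 42
Total = 23 + 42 = 65

65


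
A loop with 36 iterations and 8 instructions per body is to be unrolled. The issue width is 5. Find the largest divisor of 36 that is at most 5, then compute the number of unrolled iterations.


Largest divisor of 36 <= 5 is 4
New iterations = 36 / 4 = 9

9


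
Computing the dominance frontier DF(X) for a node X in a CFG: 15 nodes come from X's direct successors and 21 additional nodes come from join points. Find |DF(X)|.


DF(X) = direct successor contributions + join point contributions
= 15 + 21 = 36

36


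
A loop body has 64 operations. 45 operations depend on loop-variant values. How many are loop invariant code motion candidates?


Invariant candidates = total - loop-dependent
= 64 - 45 = 19

19


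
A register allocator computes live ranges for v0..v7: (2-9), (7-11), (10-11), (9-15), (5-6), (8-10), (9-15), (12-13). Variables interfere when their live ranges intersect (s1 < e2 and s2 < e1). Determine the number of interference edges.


Check all pairs for overlapping intervals.
Two intervals (s1,e1) and (s2,e2) overlap if s1 < e2 and s2 < e1.
v0 (2-9) vs v1..v7: overlaps v1, v4, v5 -> 3
v1 (7-11) vs v2..v7: overlaps v2, v3, v5, v6 -> 4
v2 (10-11) vs v3..v7: overlaps v3, v6 -> 2
v3 (9-15) vs v4..v7: overlaps v5, v6, v7 -> 3
v4 (5-6) vs v5..v7: overlaps none -> 0
v5 (8-10) vs v6..v7: overlaps v6 -> 1
v6 (9-15) vs v7: overlaps v7 -> 1
Total overlapping pairs = 3 + 4 + 2 + 3 + 0 + 1 + 1 = 14

14


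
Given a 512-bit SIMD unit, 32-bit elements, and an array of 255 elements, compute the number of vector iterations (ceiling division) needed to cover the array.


Width = 512 / 32 = 16 elements per vector op
Iterations = ceil(255 / 16) = 16

16


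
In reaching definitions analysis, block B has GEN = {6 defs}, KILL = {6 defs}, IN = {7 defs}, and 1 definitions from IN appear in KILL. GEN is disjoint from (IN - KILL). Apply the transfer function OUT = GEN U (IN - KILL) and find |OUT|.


IN - KILL: 7 - 1 = 6 surviving definitions
OUT = GEN + surviving = 6 + 6 = 12

12


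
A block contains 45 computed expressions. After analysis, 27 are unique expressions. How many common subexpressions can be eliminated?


CSE count = total expressions - unique expressions
= 45 - 27 = 18

18


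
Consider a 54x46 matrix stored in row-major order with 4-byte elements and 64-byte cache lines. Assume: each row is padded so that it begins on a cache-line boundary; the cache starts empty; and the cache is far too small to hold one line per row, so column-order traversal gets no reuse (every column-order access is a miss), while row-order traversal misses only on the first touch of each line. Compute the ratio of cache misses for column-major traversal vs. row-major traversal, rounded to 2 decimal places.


Each row occupies 46 * 4 = 184 bytes and starts on a line boundary, so it spans ceil(184 / 64) = 3 cache lines.
Row-major traversal misses (one per line touched): 54 * ceil(46 * 4 / 64) = 162
Column-major traversal misses (no reuse, every access misses): 54 * 46 = 2484
Ratio = 2484 / 162 = 15.33

15.33


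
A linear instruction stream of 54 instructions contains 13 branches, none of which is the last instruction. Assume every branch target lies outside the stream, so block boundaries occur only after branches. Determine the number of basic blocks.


With no in-sequence branch targets, the leaders are the first instruction plus the instruction after each branch.
Number of basic blocks = branches + 1
= 13 + 1 = 14

14


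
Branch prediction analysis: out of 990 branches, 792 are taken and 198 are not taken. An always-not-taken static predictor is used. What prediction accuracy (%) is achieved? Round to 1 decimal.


Predictor: always-not-taken
Correct predictions = 198
Accuracy = 198 / 990 * 100 = 20.0%

20.0


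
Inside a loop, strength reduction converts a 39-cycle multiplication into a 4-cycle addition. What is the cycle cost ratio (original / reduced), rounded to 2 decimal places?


Ratio = mult_cost / add_cost = 39 / 4 = 9.75

9.75


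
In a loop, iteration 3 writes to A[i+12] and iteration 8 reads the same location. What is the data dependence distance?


Distance = read iteration - write iteration
= 8 - 3 = 5

5


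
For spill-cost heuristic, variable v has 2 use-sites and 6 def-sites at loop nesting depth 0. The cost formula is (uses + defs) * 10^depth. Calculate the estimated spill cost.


uses + defs = 2 + 6 = 8
10^0 = 1
Spill cost = 8 * 1 = 8

8


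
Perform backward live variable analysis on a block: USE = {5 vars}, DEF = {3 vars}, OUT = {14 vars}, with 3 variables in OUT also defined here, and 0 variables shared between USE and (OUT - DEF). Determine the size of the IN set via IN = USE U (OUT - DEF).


OUT - DEF: 14 - 3 = 11
|IN| = |USE| + |OUT - DEF| - |USE ∩ (OUT - DEF)| = 5 + 11 - 0 = 16

16


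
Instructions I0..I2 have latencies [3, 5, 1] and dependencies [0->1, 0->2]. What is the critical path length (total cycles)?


Compute longest path through dependency graph: dist(Ik) = max over predecessors of dist + latency(Ik).
dist(I0) = latency 3 = 3
dist(I1) = dist(I0) + 5 = 3 + 5 = 8
dist(I2) = dist(I0) + 1 = 3 + 1 = 4
Critical path = max dist = 8

8


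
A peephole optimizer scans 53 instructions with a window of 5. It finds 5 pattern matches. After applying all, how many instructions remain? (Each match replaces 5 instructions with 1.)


Each match removes 4 instructions.
Total removed = 5 * 4 = 20
Remaining = 53 - 20 = 33

33


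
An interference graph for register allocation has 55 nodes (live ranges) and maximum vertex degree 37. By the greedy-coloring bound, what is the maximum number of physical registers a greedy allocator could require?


Greedy coloring never needs more than (max_degree + 1) colors: when coloring a vertex, at most max_degree neighbors are already colored.
Upper bound = 37 + 1 = 38

38


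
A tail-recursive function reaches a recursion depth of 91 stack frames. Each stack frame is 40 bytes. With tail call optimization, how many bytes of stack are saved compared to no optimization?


Without TCO: 91 * 40 = 3640 bytes
With TCO: reuse 1 frame = 40 bytes
Savings = 3640 - 40 = 3600

3600


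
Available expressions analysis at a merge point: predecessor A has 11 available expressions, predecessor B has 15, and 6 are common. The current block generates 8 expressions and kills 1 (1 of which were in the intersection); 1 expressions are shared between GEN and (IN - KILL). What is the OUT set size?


IN = intersection of predecessors = 6
IN - KILL = 6 - 1 = 5
|OUT| = |GEN| + |IN - KILL| - |GEN ∩ (IN - KILL)| = 8 + 5 - 1 = 12

12


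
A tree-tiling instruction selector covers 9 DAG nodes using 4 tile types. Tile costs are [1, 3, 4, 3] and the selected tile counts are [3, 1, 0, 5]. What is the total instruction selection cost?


Total cost = sum(count_i * cost_i)
= 3*1 + 1*3 + 0*4 + 5*3
= 21

21


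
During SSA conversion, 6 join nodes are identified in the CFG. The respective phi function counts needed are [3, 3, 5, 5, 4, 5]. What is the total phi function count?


Total phi functions = sum of phi functions at each join node
= 3 + 3 + 5 + 5 + 4 + 5 = 25

25


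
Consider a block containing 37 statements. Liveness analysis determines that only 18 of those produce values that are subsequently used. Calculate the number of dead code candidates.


Dead code = total statements - live definitions
= 37 - 18 = 19

19


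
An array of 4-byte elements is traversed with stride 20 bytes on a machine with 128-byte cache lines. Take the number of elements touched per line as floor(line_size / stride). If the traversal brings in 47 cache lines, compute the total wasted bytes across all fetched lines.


Elements per line = floor(128 / 20) = 6
Bytes used per line = 6 * 4 = 24
Wasted per line = 128 - 24 = 104
Total wasted = 104 * 47 = 4888

4888


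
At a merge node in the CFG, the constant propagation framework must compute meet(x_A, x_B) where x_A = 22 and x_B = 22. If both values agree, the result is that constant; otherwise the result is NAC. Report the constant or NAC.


Meet operation: if both paths give the same constant, result is that constant; if they differ, result is NAC (not-a-constant).
Path A: 22, Path B: 22 -> equal
Result: constant -> 22

22


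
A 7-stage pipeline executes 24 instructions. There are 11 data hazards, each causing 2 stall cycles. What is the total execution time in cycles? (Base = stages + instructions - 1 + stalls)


Base cycles = 7 + 24 - 1 = 30
Total stalls = 11 * 2 = 22
Total = 30 + 22 = 52

52


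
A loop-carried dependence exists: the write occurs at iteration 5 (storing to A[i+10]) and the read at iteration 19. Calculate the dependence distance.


Distance = read iteration - write iteration
= 19 - 5 = 14

14


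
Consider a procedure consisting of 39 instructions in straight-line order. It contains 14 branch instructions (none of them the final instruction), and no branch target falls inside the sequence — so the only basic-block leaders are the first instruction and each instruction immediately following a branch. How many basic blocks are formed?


With no in-sequence branch targets, the leaders are the first instruction plus the instruction after each branch.
Number of basic blocks = branches + 1
= 14 + 1 = 15

15


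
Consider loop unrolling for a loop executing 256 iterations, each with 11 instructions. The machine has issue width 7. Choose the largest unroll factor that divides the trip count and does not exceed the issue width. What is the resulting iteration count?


Largest divisor of 256 <= 7 is 4
New iterations = 256 / 4 = 64

64


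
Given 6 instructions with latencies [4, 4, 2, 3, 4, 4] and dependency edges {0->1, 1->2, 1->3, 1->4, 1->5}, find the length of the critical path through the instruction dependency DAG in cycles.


Compute longest path through dependency graph: dist(Ik) = max over predecessors of dist + latency(Ik).
dist(I0) = latency 4 = 4
dist(I1) = dist(I0) + 4 = 4 + 4 = 8
dist(I2) = dist(I1) + 2 = 8 + 2 = 10
dist(I3) = dist(I1) + 3 = 8 + 3 = 11
dist(I4) = dist(I1) + 4 = 8 + 4 = 12
dist(I5) = dist(I1) + 4 = 8 + 4 = 12
Critical path = max dist = 12

12


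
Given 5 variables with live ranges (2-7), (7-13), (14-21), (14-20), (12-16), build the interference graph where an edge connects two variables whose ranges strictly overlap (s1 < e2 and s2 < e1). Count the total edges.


Check all pairs for overlapping intervals.
Two intervals (s1,e1) and (s2,e2) overlap if s1 < e2 and s2 < e1.
v0 (2-7) vs v1..v4: overlaps none -> 0
v1 (7-13) vs v2..v4: overlaps v4 -> 1
v2 (14-21) vs v3..v4: overlaps v3, v4 -> 2
v3 (14-20) vs v4: overlaps v4 -> 1
Total overlapping pairs = 0 + 1 + 2 + 1 = 4

4


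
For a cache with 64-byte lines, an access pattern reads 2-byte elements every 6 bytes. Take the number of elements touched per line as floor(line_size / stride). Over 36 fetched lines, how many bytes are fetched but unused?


Elements per line = floor(64 / 6) = 10
Bytes used per line = 10 * 2 = 20
Wasted per line = 64 - 20 = 44
Total wasted = 44 * 36 = 1584

1584


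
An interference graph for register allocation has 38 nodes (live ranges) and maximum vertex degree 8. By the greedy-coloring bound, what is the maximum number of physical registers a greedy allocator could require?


Greedy coloring never needs more than (max_degree + 1) colors: when coloring a vertex, at most max_degree neighbors are already colored.
Upper bound = 8 + 1 = 9

9


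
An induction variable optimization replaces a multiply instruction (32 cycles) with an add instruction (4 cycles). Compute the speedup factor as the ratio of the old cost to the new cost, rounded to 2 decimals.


Ratio = mult_cost / add_cost = 32 / 4 = 8.0

8.0


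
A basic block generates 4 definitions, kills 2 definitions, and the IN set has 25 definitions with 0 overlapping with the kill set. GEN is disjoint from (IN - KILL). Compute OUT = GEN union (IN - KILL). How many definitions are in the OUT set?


IN - KILL: 25 - 0 = 25 surviving definitions
OUT = GEN + surviving = 4 + 25 = 29

29


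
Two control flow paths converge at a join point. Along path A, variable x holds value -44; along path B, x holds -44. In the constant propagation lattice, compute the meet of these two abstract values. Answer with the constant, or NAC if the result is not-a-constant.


Meet operation: if both paths give the same constant, result is that constant; if they differ, result is NAC (not-a-constant).
Path A: -44, Path B: -44 -> equal
Result: constant -> -44

-44


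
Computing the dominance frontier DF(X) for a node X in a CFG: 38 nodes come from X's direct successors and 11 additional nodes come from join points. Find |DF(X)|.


DF(X) = direct successor contributions + join point contributions
= 38 + 11 = 49

49


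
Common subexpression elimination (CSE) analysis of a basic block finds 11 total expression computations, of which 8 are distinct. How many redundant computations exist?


CSE count = total expressions - unique expressions
= 11 - 8 = 3

3


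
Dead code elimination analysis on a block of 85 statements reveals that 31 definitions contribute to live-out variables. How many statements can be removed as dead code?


Dead code = total statements - live definitions
= 85 - 31 = 54

54


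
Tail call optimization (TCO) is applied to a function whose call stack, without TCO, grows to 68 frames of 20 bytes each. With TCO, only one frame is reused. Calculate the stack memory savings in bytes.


Without TCO: 68 * 20 = 1360 bytes
With TCO: reuse 1 frame = 20 bytes
Savings = 1360 - 20 = 1340

1340


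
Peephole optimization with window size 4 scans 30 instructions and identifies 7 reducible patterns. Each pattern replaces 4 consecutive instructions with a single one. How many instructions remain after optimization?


Each match removes 3 instructions.
Total removed = 7 * 3 = 21
Remaining = 30 - 21 = 9

9


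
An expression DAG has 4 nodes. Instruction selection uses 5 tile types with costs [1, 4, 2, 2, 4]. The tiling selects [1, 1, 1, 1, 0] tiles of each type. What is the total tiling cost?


Total cost = sum(count_i * cost_i)
= 1*1 + 1*4 + 1*2 + 1*2 + 0*4
= 9

9


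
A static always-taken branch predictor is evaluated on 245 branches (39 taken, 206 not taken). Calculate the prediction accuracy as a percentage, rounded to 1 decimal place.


Predictor: always-taken
Correct predictions = 39
Accuracy = 39 / 245 * 100 = 15.9%

15.9


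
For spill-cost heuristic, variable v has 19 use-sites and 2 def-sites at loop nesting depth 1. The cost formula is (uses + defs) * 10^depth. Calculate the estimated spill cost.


uses + defs = 19 + 2 = 21
10^1 = 10
Spill cost = 21 * 10 = 210

210


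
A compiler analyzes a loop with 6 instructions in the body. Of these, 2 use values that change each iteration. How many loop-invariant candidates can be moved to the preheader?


Invariant candidates = total - loop-dependent
= 6 - 2 = 4

4


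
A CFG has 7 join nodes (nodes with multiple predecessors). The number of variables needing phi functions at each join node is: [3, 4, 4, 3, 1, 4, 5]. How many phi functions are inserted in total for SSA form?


Total phi functions = sum of phi functions at each join node
= 3 + 4 + 4 + 3 + 1 + 4 + 5 = 24

24


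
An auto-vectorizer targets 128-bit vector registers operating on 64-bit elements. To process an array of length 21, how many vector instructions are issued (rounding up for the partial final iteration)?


Width = 128 / 64 = 2 elements per vector op
Iterations = ceil(21 / 2) = 11

11


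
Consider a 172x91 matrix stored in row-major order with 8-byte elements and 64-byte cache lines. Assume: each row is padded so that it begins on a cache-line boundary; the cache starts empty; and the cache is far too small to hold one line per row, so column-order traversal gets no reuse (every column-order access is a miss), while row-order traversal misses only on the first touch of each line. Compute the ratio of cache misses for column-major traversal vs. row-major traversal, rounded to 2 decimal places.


Each row occupies 91 * 8 = 728 bytes and starts on a line boundary, so it spans ceil(728 / 64) = 12 cache lines.
Row-major traversal misses (one per line touched): 172 * ceil(91 * 8 / 64) = 2064
Column-major traversal misses (no reuse, every access misses): 172 * 91 = 15652
Ratio = 15652 / 2064 = 7.58

7.58


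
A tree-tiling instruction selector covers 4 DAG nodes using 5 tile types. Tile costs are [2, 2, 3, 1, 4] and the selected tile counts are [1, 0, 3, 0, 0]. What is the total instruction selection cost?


Total cost = sum(count_i * cost_i)
= 1*2 + 0*2 + 3*3 + 0*1 + 0*4
= 11

11


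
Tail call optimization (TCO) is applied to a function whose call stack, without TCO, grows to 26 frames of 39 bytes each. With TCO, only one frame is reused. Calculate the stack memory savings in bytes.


Without TCO: 26 * 39 = 1014 bytes
With TCO: reuse 1 frame = 39 bytes
Savings = 1014 - 39 = 975

975


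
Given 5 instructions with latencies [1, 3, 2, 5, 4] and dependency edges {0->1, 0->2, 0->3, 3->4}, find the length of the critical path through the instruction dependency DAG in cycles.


Compute longest path through dependency graph: dist(Ik) = max over predecessors of dist + latency(Ik).
dist(I0) = latency 1 = 1
dist(I1) = dist(I0) + 3 = 1 + 3 = 4
dist(I2) = dist(I0) + 2 = 1 + 2 = 3
dist(I3) = dist(I0) + 5 = 1 + 5 = 6
dist(I4) = dist(I3) + 4 = 6 + 4 = 10
Critical path = max dist = 10

10


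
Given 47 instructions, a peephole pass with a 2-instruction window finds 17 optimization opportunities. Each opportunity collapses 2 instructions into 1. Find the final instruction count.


Each match removes 1 instructions.
Total removed = 17 * 1 = 17
Remaining = 47 - 17 = 30

30


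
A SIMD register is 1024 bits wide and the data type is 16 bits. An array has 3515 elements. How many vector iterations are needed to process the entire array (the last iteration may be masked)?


Width = 1024 / 16 = 64 elements per vector op
Iterations = ceil(3515 / 64) = 55

55


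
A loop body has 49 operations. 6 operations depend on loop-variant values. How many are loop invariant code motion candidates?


Invariant candidates = total - loop-dependent
= 49 - 6 = 43

43


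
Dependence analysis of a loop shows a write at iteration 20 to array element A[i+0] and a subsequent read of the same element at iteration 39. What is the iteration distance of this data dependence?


Distance = read iteration - write iteration
= 39 - 20 = 19

19


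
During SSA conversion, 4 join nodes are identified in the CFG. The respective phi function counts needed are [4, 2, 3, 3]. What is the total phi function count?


Total phi functions = sum of phi functions at each join node
= 4 + 2 + 3 + 3 = 12

12


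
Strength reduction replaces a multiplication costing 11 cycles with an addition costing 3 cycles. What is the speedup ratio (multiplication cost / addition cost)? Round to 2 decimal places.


Ratio = mult_cost / add_cost = 11 / 3 = 3.67

3.67


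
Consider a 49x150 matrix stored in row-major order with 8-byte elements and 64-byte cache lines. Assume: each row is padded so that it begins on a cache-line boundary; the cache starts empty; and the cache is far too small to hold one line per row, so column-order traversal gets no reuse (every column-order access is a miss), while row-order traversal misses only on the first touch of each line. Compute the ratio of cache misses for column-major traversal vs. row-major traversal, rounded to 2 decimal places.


Each row occupies 150 * 8 = 1200 bytes and starts on a line boundary, so it spans ceil(1200 / 64) = 19 cache lines.
Row-major traversal misses (one per line touched): 49 * ceil(150 * 8 / 64) = 931
Column-major traversal misses (no reuse, every access misses): 49 * 150 = 7350
Ratio = 7350 / 931 = 7.89

7.89


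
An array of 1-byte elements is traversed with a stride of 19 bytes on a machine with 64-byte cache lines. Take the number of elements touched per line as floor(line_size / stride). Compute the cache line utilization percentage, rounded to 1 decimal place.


Elements per cache line = floor(64 / 19) = 3
Bytes used = 3 * 1 = 3
Utilization = 3 / 64 * 100 = 4.7%

4.7


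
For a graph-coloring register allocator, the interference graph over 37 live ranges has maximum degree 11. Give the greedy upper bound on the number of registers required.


Greedy coloring never needs more than (max_degree + 1) colors: when coloring a vertex, at most max_degree neighbors are already colored.
Upper bound = 11 + 1 = 12

12


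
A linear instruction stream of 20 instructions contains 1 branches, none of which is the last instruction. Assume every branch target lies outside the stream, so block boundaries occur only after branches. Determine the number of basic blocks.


With no in-sequence branch targets, the leaders are the first instruction plus the instruction after each branch.
Number of basic blocks = branches + 1
= 1 + 1 = 2

2


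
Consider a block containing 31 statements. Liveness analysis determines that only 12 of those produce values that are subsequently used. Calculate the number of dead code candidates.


Dead code = total statements - live definitions
= 31 - 12 = 19

19


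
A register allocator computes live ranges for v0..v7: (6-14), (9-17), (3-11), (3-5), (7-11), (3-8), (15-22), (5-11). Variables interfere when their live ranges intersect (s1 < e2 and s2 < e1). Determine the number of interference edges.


Check all pairs for overlapping intervals.
Two intervals (s1,e1) and (s2,e2) overlap if s1 < e2 and s2 < e1.
v0 (6-14) vs v1..v7: overlaps v1, v2, v4, v5, v7 -> 5
v1 (9-17) vs v2..v7: overlaps v2, v4, v6, v7 -> 4
v2 (3-11) vs v3..v7: overlaps v3, v4, v5, v7 -> 4
v3 (3-5) vs v4..v7: overlaps v5 -> 1
v4 (7-11) vs v5..v7: overlaps v5, v7 -> 2
v5 (3-8) vs v6..v7: overlaps v7 -> 1
v6 (15-22) vs v7: overlaps none -> 0
Total overlapping pairs = 5 + 4 + 4 + 1 + 2 + 1 + 0 = 17

17


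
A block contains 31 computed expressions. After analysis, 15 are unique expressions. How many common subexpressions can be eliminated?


CSE count = total expressions - unique expressions
= 31 - 15 = 16

16


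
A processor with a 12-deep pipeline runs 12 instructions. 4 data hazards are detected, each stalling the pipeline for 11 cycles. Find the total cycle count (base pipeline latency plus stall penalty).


Base cycles = 12 + 12 - 1 = 23
Total stalls = 4 * 11 = 44
Total = 23 + 44 = 67

67


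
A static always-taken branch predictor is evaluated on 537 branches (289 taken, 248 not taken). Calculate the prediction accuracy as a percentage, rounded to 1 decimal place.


Predictor: always-taken
Correct predictions = 289
Accuracy = 289 / 537 * 100 = 53.8%

53.8


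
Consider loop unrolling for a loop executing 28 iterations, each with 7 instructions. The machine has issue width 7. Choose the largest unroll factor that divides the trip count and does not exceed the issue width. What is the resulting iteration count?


Largest divisor of 28 <= 7 is 7
New iterations = 28 / 7 = 4

4


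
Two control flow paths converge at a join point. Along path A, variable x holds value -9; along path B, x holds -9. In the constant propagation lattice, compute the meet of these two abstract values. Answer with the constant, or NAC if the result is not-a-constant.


Meet operation: if both paths give the same constant, result is that constant; if they differ, result is NAC (not-a-constant).
Path A: -9, Path B: -9 -> equal
Result: constant -> -9

-9


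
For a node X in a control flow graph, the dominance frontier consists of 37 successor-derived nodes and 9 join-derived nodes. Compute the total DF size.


DF(X) = direct successor contributions + join point contributions
= 37 + 9 = 46

46


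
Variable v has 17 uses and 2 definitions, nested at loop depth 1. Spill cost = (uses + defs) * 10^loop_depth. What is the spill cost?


uses + defs = 17 + 2 = 19
10^1 = 10
Spill cost = 19 * 10 = 190

190


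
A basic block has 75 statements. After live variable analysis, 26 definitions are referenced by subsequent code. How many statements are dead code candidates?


Dead code = total statements - live definitions
= 75 - 26 = 49

49


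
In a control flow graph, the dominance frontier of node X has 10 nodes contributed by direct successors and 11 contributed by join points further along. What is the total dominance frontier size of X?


DF(X) = direct successor contributions + join point contributions
= 10 + 11 = 21

21


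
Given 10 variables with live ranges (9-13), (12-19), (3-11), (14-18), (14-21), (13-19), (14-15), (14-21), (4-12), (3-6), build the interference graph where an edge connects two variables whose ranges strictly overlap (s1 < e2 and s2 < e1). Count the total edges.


Check all pairs for overlapping intervals.
Two intervals (s1,e1) and (s2,e2) overlap if s1 < e2 and s2 < e1.
v0 (9-13) vs v1..v9: overlaps v1, v2, v8 -> 3
v1 (12-19) vs v2..v9: overlaps v3, v4, v5, v6, v7 -> 5
v2 (3-11) vs v3..v9: overlaps v8, v9 -> 2
v3 (14-18) vs v4..v9: overlaps v4, v5, v6, v7 -> 4
v4 (14-21) vs v5..v9: overlaps v5, v6, v7 -> 3
v5 (13-19) vs v6..v9: overlaps v6, v7 -> 2
v6 (14-15) vs v7..v9: overlaps v7 -> 1
v7 (14-21) vs v8..v9: overlaps none -> 0
v8 (4-12) vs v9: overlaps v9 -> 1
Total overlapping pairs = 3 + 5 + 2 + 4 + 3 + 2 + 1 + 0 + 1 = 21

21


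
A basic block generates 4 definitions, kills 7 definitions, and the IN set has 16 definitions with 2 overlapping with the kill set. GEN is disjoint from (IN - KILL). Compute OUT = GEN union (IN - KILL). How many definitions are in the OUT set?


IN - KILL: 16 - 2 = 14 surviving definitions
OUT = GEN + surviving = 4 + 14 = 18

18


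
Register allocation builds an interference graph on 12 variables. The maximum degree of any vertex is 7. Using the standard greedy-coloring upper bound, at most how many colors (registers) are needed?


Greedy coloring never needs more than (max_degree + 1) colors: when coloring a vertex, at most max_degree neighbors are already colored.
Upper bound = 7 + 1 = 8

8


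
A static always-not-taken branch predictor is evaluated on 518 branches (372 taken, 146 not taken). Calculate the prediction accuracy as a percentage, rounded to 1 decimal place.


Predictor: always-not-taken
Correct predictions = 146
Accuracy = 146 / 518 * 100 = 28.2%

28.2


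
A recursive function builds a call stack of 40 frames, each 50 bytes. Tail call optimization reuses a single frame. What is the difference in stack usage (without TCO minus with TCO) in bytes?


Without TCO: 40 * 50 = 2000 bytes
With TCO: reuse 1 frame = 50 bytes
Savings = 2000 - 50 = 1950

1950


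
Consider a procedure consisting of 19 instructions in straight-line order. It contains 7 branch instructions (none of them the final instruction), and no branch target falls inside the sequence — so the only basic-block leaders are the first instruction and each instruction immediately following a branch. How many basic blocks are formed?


With no in-sequence branch targets, the leaders are the first instruction plus the instruction after each branch.
Number of basic blocks = branches + 1
= 7 + 1 = 8

8


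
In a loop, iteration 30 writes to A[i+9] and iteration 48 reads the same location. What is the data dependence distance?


Distance = read iteration - write iteration
= 48 - 30 = 18

18


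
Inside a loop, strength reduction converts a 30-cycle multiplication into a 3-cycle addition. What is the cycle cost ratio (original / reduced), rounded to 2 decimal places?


Ratio = mult_cost / add_cost = 30 / 3 = 10.0

10.0


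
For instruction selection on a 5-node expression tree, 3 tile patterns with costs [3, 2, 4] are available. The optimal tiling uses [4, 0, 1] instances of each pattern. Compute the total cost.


Total cost = sum(count_i * cost_i)
= 4*3 + 0*2 + 1*4
= 16

16


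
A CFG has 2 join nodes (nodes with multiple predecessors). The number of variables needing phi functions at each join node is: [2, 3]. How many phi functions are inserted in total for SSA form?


Total phi functions = sum of phi functions at each join node
= 2 + 3 = 5

5


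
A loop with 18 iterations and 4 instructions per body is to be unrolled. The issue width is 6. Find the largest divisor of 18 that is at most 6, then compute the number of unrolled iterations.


Largest divisor of 18 <= 6 is 6
New iterations = 18 / 6 = 3

3


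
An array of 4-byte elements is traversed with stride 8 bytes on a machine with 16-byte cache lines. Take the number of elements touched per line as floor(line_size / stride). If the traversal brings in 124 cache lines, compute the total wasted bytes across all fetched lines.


Elements per line = floor(16 / 8) = 2
Bytes used per line = 2 * 4 = 8
Wasted per line = 16 - 8 = 8
Total wasted = 8 * 124 = 992

992


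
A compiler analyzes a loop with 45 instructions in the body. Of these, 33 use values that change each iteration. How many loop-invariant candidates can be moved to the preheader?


Invariant candidates = total - loop-dependent
= 45 - 33 = 12

12


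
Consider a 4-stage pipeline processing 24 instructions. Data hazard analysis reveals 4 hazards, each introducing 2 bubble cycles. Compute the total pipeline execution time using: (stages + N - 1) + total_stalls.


Base cycles = 4 + 24 - 1 = 27
Total stalls = 4 * 2 = 8
Total = 27 + 8 = 35

35


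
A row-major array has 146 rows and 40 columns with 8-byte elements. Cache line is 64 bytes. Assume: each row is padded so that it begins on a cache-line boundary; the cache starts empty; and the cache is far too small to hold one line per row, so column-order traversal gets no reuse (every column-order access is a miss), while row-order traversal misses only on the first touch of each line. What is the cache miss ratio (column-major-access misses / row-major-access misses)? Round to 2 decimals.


Each row occupies 40 * 8 = 320 bytes and starts on a line boundary, so it spans ceil(320 / 64) = 5 cache lines.
Row-major traversal misses (one per line touched): 146 * ceil(40 * 8 / 64) = 730
Column-major traversal misses (no reuse, every access misses): 146 * 40 = 5840
Ratio = 5840 / 730 = 8.0

8.0


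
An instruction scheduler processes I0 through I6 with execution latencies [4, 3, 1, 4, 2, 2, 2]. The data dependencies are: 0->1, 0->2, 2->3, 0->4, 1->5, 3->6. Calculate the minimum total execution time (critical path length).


Compute longest path through dependency graph: dist(Ik) = max over predecessors of dist + latency(Ik).
dist(I0) = latency 4 = 4
dist(I1) = dist(I0) + 3 = 4 + 3 = 7
dist(I2) = dist(I0) + 1 = 4 + 1 = 5
dist(I3) = dist(I2) + 4 = 5 + 4 = 9
dist(I4) = dist(I0) + 2 = 4 + 2 = 6
dist(I5) = dist(I1) + 2 = 7 + 2 = 9
dist(I6) = dist(I3) + 2 = 9 + 2 = 11
Critical path = max dist = 11

11


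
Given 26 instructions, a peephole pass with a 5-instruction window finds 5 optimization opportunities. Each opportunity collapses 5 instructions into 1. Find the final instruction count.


Each match removes 4 instructions.
Total removed = 5 * 4 = 20
Remaining = 26 - 20 = 6

6


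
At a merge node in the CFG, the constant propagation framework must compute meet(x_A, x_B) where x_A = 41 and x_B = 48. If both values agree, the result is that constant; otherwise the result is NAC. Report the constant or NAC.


Meet operation: if both paths give the same constant, result is that constant; if they differ, result is NAC (not-a-constant).
Path A: 41, Path B: 48 -> differ
Result: not-a-constant -> NAC

NAC


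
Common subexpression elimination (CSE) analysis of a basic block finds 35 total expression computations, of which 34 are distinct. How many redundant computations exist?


CSE count = total expressions - unique expressions
= 35 - 34 = 1

1


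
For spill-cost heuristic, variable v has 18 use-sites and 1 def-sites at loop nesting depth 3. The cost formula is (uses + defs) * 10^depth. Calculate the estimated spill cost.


uses + defs = 18 + 1 = 19
10^3 = 1000
Spill cost = 19 * 1000 = 19000

19000


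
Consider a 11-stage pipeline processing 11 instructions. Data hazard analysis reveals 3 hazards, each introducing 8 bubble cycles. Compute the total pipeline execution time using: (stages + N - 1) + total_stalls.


Base cycles = 11 + 11 - 1 = 21
Total stalls = 3 * 8 = 24
Total = 21 + 24 = 45

45


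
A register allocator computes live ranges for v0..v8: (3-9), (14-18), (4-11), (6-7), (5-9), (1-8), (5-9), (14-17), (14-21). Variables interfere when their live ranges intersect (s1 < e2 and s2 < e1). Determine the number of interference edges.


Check all pairs for overlapping intervals.
Two intervals (s1,e1) and (s2,e2) overlap if s1 < e2 and s2 < e1.
v0 (3-9) vs v1..v8: overlaps v2, v3, v4, v5, v6 -> 5
v1 (14-18) vs v2..v8: overlaps v7, v8 -> 2
v2 (4-11) vs v3..v8: overlaps v3, v4, v5, v6 -> 4
v3 (6-7) vs v4..v8: overlaps v4, v5, v6 -> 3
v4 (5-9) vs v5..v8: overlaps v5, v6 -> 2
v5 (1-8) vs v6..v8: overlaps v6 -> 1
v6 (5-9) vs v7..v8: overlaps none -> 0
v7 (14-17) vs v8: overlaps v8 -> 1
Total overlapping pairs = 5 + 2 + 4 + 3 + 2 + 1 + 0 + 1 = 18

18


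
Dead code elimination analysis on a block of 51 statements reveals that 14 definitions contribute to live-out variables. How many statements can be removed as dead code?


Dead code = total statements - live definitions
= 51 - 14 = 37

37


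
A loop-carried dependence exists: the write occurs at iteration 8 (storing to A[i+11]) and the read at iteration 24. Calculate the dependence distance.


Distance = read iteration - write iteration
= 24 - 8 = 16

16


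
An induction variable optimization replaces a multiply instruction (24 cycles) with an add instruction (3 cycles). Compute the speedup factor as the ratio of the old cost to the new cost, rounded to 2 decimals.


Ratio = mult_cost / add_cost = 24 / 3 = 8.0

8.0


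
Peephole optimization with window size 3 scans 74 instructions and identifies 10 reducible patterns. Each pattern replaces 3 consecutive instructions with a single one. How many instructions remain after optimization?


Each match removes 2 instructions.
Total removed = 10 * 2 = 20
Remaining = 74 - 20 = 54

54


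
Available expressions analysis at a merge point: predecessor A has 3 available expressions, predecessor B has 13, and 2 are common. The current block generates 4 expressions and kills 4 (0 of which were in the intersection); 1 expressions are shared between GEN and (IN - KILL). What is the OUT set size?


IN = intersection of predecessors = 2
IN - KILL = 2 - 0 = 2
|OUT| = |GEN| + |IN - KILL| - |GEN ∩ (IN - KILL)| = 4 + 2 - 1 = 5

5


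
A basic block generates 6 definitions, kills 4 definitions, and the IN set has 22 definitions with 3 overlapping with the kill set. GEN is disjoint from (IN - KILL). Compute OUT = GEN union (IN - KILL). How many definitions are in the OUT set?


IN - KILL: 22 - 3 = 19 surviving definitions
OUT = GEN + surviving = 6 + 19 = 25

25


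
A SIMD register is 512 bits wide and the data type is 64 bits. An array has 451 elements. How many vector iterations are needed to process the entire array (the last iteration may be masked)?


Width = 512 / 64 = 8 elements per vector op
Iterations = ceil(451 / 8) = 57

57


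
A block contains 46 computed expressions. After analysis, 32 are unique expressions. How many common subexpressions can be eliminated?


CSE count = total expressions - unique expressions
= 46 - 32 = 14

14


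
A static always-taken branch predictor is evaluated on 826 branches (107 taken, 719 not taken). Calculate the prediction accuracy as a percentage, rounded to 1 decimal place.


Predictor: always-taken
Correct predictions = 107
Accuracy = 107 / 826 * 100 = 13.0%

13.0


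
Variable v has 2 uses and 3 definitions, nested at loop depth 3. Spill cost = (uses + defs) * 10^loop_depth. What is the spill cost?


uses + defs = 2 + 3 = 5
10^3 = 1000
Spill cost = 5 * 1000 = 5000

5000
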